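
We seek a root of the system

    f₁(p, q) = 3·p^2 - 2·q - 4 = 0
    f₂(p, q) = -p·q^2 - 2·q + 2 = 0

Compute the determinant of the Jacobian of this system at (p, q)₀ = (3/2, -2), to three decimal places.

J = [[6·p, -2], [-q^2, -2·p·q - 2]].
At the point, J = [[9.000, -2.000], [-4.000, 4.000]].
det J = 28.000.

28.000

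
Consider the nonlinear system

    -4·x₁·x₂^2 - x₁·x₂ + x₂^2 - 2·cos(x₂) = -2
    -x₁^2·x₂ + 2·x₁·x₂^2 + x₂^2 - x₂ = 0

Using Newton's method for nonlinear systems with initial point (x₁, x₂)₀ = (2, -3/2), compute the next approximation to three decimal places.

At (2, -3/2): F = (-10.89147, 18.750).
Jacobian J = [[-4·x₂^2 - x₂, -8·x₁·x₂ - x₁ + 2·x₂ + 2·sin(x₂)], [-2·x₁·x₂ + 2·x₂^2, -x₁^2 + 4·x₁·x₂ + 2·x₂ - 1]].
At the point, J = [[-7.500, 17.00501], [10.500, -20.000]] (det J = -28.55261).
Solving J·Δ = −F gives Δ = (-3.538, -0.920).
Then the next iterate is (x₁, x₂)₁ = (-1.538, -2.420).

(-1.538, -2.420)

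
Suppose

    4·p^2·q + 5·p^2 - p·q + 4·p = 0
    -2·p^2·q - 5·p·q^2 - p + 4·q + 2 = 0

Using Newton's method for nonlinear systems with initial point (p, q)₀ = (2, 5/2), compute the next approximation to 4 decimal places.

(1.0782, 2.0493)

At (2, 5/2): F = (63.0000, -72.5000).
Jacobian J = [[8·p·q + 10·p - q + 4, 4·p^2 - p], [-4·p·q - 5·q^2 - 1, -2·p^2 - 10·p·q + 4]].
At the point, J = [[61.5000, 14.0000], [-52.2500, -54.0000]] (det J = -2589.5000).
Solving J·Δ = −F gives Δ = (-0.9218, -0.4507).
Then the next iterate is (p, q)₁ = (1.0782, 2.0493).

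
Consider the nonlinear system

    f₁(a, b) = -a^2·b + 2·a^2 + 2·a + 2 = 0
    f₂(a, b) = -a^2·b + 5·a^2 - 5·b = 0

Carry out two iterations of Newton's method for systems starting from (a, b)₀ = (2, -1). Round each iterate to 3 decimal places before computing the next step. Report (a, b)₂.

(-0.155, -0.556)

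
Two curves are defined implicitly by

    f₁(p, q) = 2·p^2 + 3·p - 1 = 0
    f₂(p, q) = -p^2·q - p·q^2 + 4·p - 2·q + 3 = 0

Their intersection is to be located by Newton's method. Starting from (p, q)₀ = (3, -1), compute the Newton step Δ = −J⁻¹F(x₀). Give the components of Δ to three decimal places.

At (3, -1): F = (26.000, 23.000).
Jacobian J = [[4·p + 3, 0], [-2·p·q - q^2 + 4, -p^2 - 2·p·q - 2]].
At the point, J = [[15.000, 0.000], [9.000, -5.000]] (det J = -75.000).
Solving J·Δ = −F gives Δ = (-1.733, 1.480).

(-1.733, 1.480)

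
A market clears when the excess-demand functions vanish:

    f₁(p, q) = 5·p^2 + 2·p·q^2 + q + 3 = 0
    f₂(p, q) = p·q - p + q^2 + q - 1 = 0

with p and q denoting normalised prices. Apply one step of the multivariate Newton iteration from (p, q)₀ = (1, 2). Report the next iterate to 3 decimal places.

At (1, 2): F = (18.000, 6.000).
Jacobian J = [[10·p + 2·q^2, 4·p·q + 1], [q - 1, p + 2·q + 1]].
At the point, J = [[18.000, 9.000], [1.000, 6.000]] (det J = 99.000).
Solving J·Δ = −F gives Δ = (-0.545, -0.909).
Then the next iterate is (p, q)₁ = (0.455, 1.091).

(0.455, 1.091)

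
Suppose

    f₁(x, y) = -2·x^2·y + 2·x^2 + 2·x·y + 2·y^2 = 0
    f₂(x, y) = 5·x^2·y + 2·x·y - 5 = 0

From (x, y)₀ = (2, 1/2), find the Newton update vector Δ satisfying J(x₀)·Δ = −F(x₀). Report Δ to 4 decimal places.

(-1.1972, 0.2570)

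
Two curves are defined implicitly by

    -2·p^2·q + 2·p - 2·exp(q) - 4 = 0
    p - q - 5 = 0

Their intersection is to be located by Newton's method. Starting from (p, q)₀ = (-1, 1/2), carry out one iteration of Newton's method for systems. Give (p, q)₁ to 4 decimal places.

(17.6027, 12.6027)

At (-1, 1/2): F = (-10.297443, -6.5000).
Jacobian J = [[-4·p·q + 2, -2·p^2 - 2·exp(q)], [1, -1]].
At the point, J = [[4.0000, -5.297443], [1.0000, -1.0000]] (det J = 1.297443).
Solving J·Δ = −F gives Δ = (18.6027, 12.1027).
Then the next iterate is (p, q)₁ = (17.6027, 12.6027).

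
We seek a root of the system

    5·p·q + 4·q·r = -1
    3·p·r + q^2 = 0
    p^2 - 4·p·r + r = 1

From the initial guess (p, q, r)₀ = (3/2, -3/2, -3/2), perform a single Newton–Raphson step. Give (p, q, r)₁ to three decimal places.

At (3/2, -3/2, -3/2): F = (-1.250, -4.500, 8.750).
Jacobian J = [[5·q, 5·p + 4·r, 4·q], [3·r, 2·q, 3·p], [2·p - 4·r, 0, -4·p + 1]].
At the point, J = [[-7.500, 1.500, -6.000], [-4.500, -3.000, 4.500], [9.000, 0.000, -5.000]] (det J = -247.500).
Solving J·Δ = −F gives Δ = (-0.610, 0.393, 0.652).
Then the next iterate is (p, q, r)₁ = (0.890, -1.107, -0.848).

(0.890, -1.107, -0.848)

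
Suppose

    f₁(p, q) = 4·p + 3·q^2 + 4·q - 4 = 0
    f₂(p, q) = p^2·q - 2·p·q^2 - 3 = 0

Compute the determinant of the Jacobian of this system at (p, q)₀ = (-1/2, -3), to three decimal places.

-233.000

J = [[4, 6·q + 4], [2·p·q - 2·q^2, p^2 - 4·p·q]].
At the point, J = [[4.000, -14.000], [-15.000, -5.750]].
det J = -233.000.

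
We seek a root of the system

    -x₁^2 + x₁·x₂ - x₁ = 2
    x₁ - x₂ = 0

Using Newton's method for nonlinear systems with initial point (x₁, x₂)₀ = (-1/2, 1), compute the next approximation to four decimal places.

(2.5000, 2.5000)

At (-1/2, 1): F = (-2.2500, -1.5000).
Jacobian J = [[-2·x₁ + x₂ - 1, x₁], [1, -1]].
At the point, J = [[1.0000, -0.5000], [1.0000, -1.0000]] (det J = -0.5000).
Solving J·Δ = −F gives Δ = (3.0000, 1.5000).
Then the next iterate is (x₁, x₂)₁ = (2.5000, 2.5000).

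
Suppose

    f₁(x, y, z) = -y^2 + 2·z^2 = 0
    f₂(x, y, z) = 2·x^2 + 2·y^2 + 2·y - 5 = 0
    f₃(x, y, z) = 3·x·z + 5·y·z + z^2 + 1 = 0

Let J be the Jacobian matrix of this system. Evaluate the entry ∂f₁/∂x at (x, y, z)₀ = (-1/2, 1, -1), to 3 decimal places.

0.000

∂f₁/∂x = 0.
At (-1/2, 1, -1) this is 0.000.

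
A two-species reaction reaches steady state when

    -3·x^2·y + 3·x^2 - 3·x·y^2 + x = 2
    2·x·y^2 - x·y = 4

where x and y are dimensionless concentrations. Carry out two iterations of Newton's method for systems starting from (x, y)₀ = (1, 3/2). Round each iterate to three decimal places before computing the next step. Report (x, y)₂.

At (1, 3/2): F = (-9.250, -1.000).
Jacobian J = [[-6·x·y + 6·x - 3·y^2 + 1, -3·x^2 - 6·x·y], [2·y^2 - y, 4·x·y - x]].
At the point, J = [[-8.750, -12.000], [3.000, 5.000]] (det J = -7.750).
Solving J·Δ = −F gives Δ = (-7.516, 4.710).
Then the next iterate is (x, y)₁ = (-6.516, 6.210).
Round to (-6.516, 6.210) and repeat: F = (81.71249, -466.10299), J = [[88.99786, 115.41139], [70.91820, -155.34144]].
Δ = (1.867, -2.148), so (x, y)₂ = (-4.649, 4.062).

(-4.649, 4.062)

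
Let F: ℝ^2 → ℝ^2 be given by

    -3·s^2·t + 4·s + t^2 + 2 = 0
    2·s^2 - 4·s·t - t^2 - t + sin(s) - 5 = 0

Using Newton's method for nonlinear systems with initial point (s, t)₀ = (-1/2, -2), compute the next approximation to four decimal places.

(0.5875, -1.3000)

At (-1/2, -2): F = (5.5000, -10.979426).
Jacobian J = [[-6·s·t + 4, -3·s^2 + 2·t], [4·s - 4·t + cos(s), -4·s - 2·t - 1]].
At the point, J = [[-2.0000, -4.7500], [6.877583, 5.0000]] (det J = 22.668517).
Solving J·Δ = −F gives Δ = (1.0875, 0.7000).
Then the next iterate is (s, t)₁ = (0.5875, -1.3000).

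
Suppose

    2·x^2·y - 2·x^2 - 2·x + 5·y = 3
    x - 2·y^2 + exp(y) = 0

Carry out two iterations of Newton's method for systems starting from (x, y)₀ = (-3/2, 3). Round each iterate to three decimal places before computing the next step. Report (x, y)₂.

(3.556, 1.846)

At (-3/2, 3): F = (24.000, 0.58554).
Jacobian J = [[4·x·y - 4·x - 2, 2·x^2 + 5], [1, -4·y + exp(y)]].
At the point, J = [[-14.000, 9.500], [1.000, 8.08554]] (det J = -122.69752).
Solving J·Δ = −F gives Δ = (1.536, -0.262).
Then the next iterate is (x, y)₁ = (0.036, 2.738).
Round to (0.036, 2.738) and repeat: F = (10.62250, 0.49875), J = [[-1.74973, 5.00259], [1.000, 4.50404]].
Δ = (3.520, -0.892), so (x, y)₂ = (3.556, 1.846).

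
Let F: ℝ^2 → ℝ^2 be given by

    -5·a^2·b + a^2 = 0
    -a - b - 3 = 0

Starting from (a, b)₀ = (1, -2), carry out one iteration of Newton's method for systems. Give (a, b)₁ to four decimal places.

(0.2222, -3.2222)

At (1, -2): F = (11.0000, -2.0000).
Jacobian J = [[-10·a·b + 2·a, -5·a^2], [-1, -1]].
At the point, J = [[22.0000, -5.0000], [-1.0000, -1.0000]] (det J = -27.0000).
Solving J·Δ = −F gives Δ = (-0.7778, -1.2222).
Then the next iterate is (a, b)₁ = (0.2222, -3.2222).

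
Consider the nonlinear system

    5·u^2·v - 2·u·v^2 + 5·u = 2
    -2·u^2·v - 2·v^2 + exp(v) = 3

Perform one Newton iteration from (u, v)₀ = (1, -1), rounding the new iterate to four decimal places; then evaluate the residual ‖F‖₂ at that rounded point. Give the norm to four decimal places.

At (1, -1): F = (-4.0000, -2.632121).
Jacobian J = [[10·u·v - 2·v^2 + 5, 5·u^2 - 4·u·v], [-4·u·v, -2·u^2 - 4·v + exp(v)]].
At the point, J = [[-7.0000, 9.0000], [4.0000, 2.367879]] (det J = -52.575156).
Solving J·Δ = −F gives Δ = (0.2704, 0.6548).
Then the next iterate is (u, v)₁ = (1.2704, -0.3452).
Re-evaluating at (1.2704, -0.3452): F = (1.263611, -1.416000), so ‖F‖₂ = 1.8978.

1.8978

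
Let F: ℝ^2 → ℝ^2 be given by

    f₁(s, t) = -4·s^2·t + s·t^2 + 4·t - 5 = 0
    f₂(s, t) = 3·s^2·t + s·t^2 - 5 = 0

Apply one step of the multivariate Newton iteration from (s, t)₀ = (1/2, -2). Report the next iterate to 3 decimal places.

At (1/2, -2): F = (-9.000, -4.500).
Jacobian J = [[-8·s·t + t^2, -4·s^2 + 2·s·t + 4], [6·s·t + t^2, 3·s^2 + 2·s·t]].
At the point, J = [[12.000, 1.000], [-2.000, -1.250]] (det J = -13.000).
Solving J·Δ = −F gives Δ = (1.212, -5.538).
Then the next iterate is (s, t)₁ = (1.712, -7.538).

(1.712, -7.538)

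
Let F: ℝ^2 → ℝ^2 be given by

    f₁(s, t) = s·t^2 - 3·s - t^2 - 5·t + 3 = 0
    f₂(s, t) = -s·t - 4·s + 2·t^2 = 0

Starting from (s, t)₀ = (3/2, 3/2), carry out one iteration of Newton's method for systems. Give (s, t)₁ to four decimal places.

(-0.6464, -0.2901)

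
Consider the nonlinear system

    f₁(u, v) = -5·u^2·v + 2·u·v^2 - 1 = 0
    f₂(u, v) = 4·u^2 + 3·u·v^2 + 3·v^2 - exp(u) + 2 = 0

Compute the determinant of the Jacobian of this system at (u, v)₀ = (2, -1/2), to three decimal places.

J = [[-10·u·v + 2·v^2, -5·u^2 + 4·u·v], [8·u + 3·v^2 - exp(u), 6·u·v + 6·v]].
At the point, J = [[10.500, -24.000], [9.36094, -9.000]].
det J = 130.163.

130.163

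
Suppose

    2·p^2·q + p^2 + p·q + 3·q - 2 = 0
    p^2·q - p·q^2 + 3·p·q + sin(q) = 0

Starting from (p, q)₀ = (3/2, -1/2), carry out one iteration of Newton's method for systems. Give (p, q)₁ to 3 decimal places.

(1.529, -0.026)

At (3/2, -1/2): F = (-4.250, -4.22943).
Jacobian J = [[4·p·q + 2·p + q, 2·p^2 + p + 3], [2·p·q - q^2 + 3·q, p^2 - 2·p·q + 3·p + cos(q)]].
At the point, J = [[-0.500, 9.000], [-3.250, 9.12758]] (det J = 24.68621).
Solving J·Δ = −F gives Δ = (0.029, 0.474).
Then the next iterate is (p, q)₁ = (1.529, -0.026).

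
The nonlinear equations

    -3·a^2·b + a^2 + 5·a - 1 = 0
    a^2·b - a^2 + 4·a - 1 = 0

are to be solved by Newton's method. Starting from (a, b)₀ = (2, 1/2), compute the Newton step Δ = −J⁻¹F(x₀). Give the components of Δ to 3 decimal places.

(-2.444, -0.028)

At (2, 1/2): F = (7.000, 5.000).
Jacobian J = [[-6·a·b + 2·a + 5, -3·a^2], [2·a·b - 2·a + 4, a^2]].
At the point, J = [[3.000, -12.000], [2.000, 4.000]] (det J = 36.000).
Solving J·Δ = −F gives Δ = (-2.444, -0.028).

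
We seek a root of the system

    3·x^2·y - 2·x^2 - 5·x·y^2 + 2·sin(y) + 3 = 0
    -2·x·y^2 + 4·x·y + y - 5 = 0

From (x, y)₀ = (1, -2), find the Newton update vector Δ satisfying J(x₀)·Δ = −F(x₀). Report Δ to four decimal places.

At (1, -2): F = (-26.818595, -23.0000).
Jacobian J = [[6·x·y - 4·x - 5·y^2, 3·x^2 - 10·x·y + 2·cos(y)], [-2·y^2 + 4·y, -4·x·y + 4·x + 1]].
At the point, J = [[-36.0000, 22.167706], [-16.0000, 13.0000]] (det J = -113.316699).
Solving J·Δ = −F gives Δ = (1.4227, 3.5202).

(1.4227, 3.5202)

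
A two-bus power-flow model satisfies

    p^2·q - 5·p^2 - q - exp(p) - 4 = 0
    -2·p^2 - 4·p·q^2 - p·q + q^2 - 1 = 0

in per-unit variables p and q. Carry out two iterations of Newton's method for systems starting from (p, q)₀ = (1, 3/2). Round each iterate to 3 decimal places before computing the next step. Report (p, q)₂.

(-3.348, -6.468)

At (1, 3/2): F = (-11.71828, -11.250).
Jacobian J = [[2·p·q - 10·p - exp(p), p^2 - 1], [-4·p - 4·q^2 - q, -8·p·q - p + 2·q]].
At the point, J = [[-9.71828, 0.000], [-14.500, -10.000]] (det J = 97.18282).
Solving J·Δ = −F gives Δ = (-1.206, 0.623).
Then the next iterate is (p, q)₁ = (-0.206, 2.123).
Round to (-0.206, 2.123) and repeat: F = (-7.05892, 7.57347), J = [[0.37149, -0.95756], [-19.32752, 7.95070]].
Δ = (-3.142, -8.591), so (p, q)₂ = (-3.348, -6.468).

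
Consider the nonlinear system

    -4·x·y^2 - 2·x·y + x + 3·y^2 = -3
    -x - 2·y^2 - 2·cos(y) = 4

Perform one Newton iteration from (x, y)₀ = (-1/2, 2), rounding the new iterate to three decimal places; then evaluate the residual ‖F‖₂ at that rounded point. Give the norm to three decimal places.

At (-1/2, 2): F = (24.500, -10.66771).
Jacobian J = [[-4·y^2 - 2·y + 1, -8·x·y - 2·x + 6·y], [-1, -4·y + 2·sin(y)]].
At the point, J = [[-19.000, 21.000], [-1.000, -6.18141]] (det J = 138.44670).
Solving J·Δ = −F gives Δ = (-0.524, -1.641).
Then the next iterate is (x, y)₁ = (-1.024, 0.359).
Re-evaluating at (-1.024, 0.359): F = (3.62577, -5.10626), so ‖F‖₂ = 6.263.

6.263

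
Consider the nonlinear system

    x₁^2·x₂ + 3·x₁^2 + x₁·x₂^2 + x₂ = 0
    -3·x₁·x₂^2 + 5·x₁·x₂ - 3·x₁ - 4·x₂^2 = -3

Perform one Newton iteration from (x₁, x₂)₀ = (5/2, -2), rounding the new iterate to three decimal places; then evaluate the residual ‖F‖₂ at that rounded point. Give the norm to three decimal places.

At (5/2, -2): F = (14.250, -75.500).
Jacobian J = [[2·x₁·x₂ + 6·x₁ + x₂^2, x₁^2 + 2·x₁·x₂ + 1], [-3·x₂^2 + 5·x₂ - 3, -6·x₁·x₂ + 5·x₁ - 8·x₂]].
At the point, J = [[9.000, -2.750], [-25.000, 58.500]] (det J = 457.750).
Solving J·Δ = −F gives Δ = (-1.368, 0.706).
Then the next iterate is (x₁, x₂)₁ = (1.132, -1.294).
Re-evaluating at (1.132, -1.294): F = (2.78757, -20.10417), so ‖F‖₂ = 20.297.

20.297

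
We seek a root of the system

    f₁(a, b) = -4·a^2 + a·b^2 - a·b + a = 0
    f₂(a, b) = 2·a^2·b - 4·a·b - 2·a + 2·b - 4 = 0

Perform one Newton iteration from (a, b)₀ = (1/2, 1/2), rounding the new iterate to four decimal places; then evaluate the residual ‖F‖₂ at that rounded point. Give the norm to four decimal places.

21.6341

At (1/2, 1/2): F = (-0.6250, -4.7500).
Jacobian J = [[-8·a + b^2 - b + 1, 2·a·b - a], [4·a·b - 4·b - 2, 2·a^2 - 4·a + 2]].
At the point, J = [[-3.2500, 0.0000], [-3.0000, 0.5000]] (det J = -1.6250).
Solving J·Δ = −F gives Δ = (-0.1923, 8.3462).
Then the next iterate is (a, b)₁ = (0.3077, 8.8462).
Re-evaluating at (0.3077, 8.8462): F = (21.286149, 3.864201), so ‖F‖₂ = 21.6341.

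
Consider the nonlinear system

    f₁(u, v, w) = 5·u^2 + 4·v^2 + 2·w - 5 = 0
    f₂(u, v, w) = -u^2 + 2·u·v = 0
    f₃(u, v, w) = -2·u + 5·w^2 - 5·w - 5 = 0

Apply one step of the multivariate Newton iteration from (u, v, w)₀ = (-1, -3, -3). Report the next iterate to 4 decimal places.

(-0.2941, -1.9118, -1.4118)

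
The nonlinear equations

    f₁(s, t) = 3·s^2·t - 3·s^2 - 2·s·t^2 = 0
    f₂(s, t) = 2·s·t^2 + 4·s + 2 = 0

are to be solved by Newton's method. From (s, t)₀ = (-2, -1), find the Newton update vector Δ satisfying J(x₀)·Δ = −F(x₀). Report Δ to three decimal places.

(0.789, 0.658)

At (-2, -1): F = (-20.000, -10.000).
Jacobian J = [[6·s·t - 6·s - 2·t^2, 3·s^2 - 4·s·t], [2·t^2 + 4, 4·s·t]].
At the point, J = [[22.000, 4.000], [6.000, 8.000]] (det J = 152.000).
Solving J·Δ = −F gives Δ = (0.789, 0.658).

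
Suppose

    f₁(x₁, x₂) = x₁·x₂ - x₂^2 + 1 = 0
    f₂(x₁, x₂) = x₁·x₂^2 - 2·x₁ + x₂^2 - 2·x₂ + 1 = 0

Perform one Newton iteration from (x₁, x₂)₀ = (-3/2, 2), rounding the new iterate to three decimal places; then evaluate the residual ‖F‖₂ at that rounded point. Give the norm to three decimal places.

12.656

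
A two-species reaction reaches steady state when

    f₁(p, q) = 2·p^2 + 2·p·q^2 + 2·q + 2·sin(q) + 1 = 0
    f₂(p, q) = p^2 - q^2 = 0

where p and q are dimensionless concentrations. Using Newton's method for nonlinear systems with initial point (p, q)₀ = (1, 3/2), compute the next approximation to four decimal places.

At (1, 3/2): F = (12.494990, -1.2500).
Jacobian J = [[4·p + 2·q^2, 4·p·q + 2·cos(q) + 2], [2·p, -2·q]].
At the point, J = [[8.5000, 8.141474], [2.0000, -3.0000]] (det J = -41.782949).
Solving J·Δ = −F gives Δ = (-0.6536, -0.8524).
Then the next iterate is (p, q)₁ = (0.3464, 0.6476).

(0.3464, 0.6476)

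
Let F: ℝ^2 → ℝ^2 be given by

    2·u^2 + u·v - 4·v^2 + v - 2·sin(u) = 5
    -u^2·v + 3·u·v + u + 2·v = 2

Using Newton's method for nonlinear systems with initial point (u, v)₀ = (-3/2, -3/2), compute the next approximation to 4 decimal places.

(-1.4252, -0.8629)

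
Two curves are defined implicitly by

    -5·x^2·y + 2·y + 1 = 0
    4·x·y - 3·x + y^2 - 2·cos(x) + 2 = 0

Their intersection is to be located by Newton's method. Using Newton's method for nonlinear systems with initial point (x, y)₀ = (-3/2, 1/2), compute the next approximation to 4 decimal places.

(-0.7101, 0.7486)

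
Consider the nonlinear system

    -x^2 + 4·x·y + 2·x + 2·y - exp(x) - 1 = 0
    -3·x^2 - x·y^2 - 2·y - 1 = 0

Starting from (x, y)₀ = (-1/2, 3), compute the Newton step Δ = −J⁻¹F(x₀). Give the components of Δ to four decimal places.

At (-1/2, 3): F = (-2.856531, -3.2500).
Jacobian J = [[-2·x + 4·y - exp(x) + 2, 4·x + 2], [-6·x - y^2, -2·x·y - 2]].
At the point, J = [[14.393469, 0.0000], [-6.0000, 1.0000]] (det J = 14.393469).
Solving J·Δ = −F gives Δ = (0.1985, 4.4408).

(0.1985, 4.4408)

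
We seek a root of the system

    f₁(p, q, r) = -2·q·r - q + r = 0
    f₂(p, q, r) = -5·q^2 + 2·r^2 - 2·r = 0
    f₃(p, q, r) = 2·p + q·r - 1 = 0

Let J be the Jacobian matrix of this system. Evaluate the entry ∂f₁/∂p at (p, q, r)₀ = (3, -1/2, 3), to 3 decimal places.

0.000

∂f₁/∂p = 0.
At (3, -1/2, 3) this is 0.000.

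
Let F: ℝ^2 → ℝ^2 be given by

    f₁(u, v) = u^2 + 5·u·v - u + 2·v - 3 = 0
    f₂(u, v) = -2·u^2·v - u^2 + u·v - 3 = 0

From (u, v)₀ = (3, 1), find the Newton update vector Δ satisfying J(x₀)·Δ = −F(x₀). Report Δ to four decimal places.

(-1.1439, -0.5036)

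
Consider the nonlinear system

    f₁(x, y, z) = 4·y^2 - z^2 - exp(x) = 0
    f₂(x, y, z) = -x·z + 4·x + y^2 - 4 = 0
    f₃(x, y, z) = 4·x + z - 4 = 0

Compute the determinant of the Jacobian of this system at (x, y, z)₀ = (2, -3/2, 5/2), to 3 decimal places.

J = [[-exp(x), 8·y, -2·z], [-z + 4, 2·y, -x], [4, 0, 1]].
At the point, J = [[-7.38906, -12.000, -5.000], [1.500, -3.000, -2.000], [4.000, 0.000, 1.000]].
det J = 76.167.

76.167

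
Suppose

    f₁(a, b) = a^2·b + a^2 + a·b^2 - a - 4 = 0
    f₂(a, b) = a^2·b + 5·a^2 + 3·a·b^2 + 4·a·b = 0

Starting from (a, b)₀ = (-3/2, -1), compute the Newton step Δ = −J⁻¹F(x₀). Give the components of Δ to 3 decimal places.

(1.115, 0.762)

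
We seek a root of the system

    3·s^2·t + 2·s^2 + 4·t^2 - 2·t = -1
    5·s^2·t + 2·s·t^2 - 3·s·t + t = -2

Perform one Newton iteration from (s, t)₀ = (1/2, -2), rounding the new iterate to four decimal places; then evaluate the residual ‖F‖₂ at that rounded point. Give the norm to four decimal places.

5.5252

At (1/2, -2): F = (20.0000, 4.5000).
Jacobian J = [[6·s·t + 4·s, 3·s^2 + 8·t - 2], [10·s·t + 2·t^2 - 3·t, 5·s^2 + 4·s·t - 3·s + 1]].
At the point, J = [[-4.0000, -17.2500], [4.0000, -3.2500]] (det J = 82.0000).
Solving J·Δ = −F gives Δ = (-0.1540, 1.1951).
Then the next iterate is (s, t)₁ = (0.3460, -0.8049).
Re-evaluating at (0.3460, -0.8049): F = (5.151610, 1.997111), so ‖F‖₂ = 5.5252.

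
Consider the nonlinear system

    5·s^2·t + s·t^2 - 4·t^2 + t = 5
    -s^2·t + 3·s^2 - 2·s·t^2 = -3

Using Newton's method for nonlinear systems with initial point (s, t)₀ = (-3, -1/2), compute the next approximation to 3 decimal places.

(-1.395, -0.400)

At (-3, -1/2): F = (-29.750, 36.000).
Jacobian J = [[10·s·t + t^2, 5·s^2 + 2·s·t - 8·t + 1], [-2·s·t + 6·s - 2·t^2, -s^2 - 4·s·t]].
At the point, J = [[15.250, 53.000], [-21.500, -15.000]] (det J = 910.750).
Solving J·Δ = −F gives Δ = (1.605, 0.100).
Then the next iterate is (s, t)₁ = (-1.395, -0.400).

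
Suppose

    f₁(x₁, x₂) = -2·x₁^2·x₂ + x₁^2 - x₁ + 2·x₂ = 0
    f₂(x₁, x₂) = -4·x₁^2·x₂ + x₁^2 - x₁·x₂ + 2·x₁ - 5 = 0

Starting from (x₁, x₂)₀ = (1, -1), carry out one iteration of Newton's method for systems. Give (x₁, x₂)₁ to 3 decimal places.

At (1, -1): F = (0.000, 3.000).
Jacobian J = [[-4·x₁·x₂ + 2·x₁ - 1, -2·x₁^2 + 2], [-8·x₁·x₂ + 2·x₁ - x₂ + 2, -4·x₁^2 - x₁]].
At the point, J = [[5.000, 0.000], [13.000, -5.000]] (det J = -25.000).
Solving J·Δ = −F gives Δ = (0.000, 0.600).
Then the next iterate is (x₁, x₂)₁ = (1.000, -0.400).

(1.000, -0.400)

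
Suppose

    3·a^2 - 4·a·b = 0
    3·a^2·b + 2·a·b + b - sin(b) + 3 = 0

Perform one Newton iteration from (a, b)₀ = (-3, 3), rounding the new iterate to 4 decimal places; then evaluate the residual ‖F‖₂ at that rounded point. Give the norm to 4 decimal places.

At (-3, 3): F = (63.0000, 68.858880).
Jacobian J = [[6·a - 4·b, -4·a], [6·a·b + 2·b, 3·a^2 + 2·a - cos(b) + 1]].
At the point, J = [[-30.0000, 12.0000], [-48.0000, 22.989992]] (det J = -113.699775).
Solving J·Δ = −F gives Δ = (5.4711, 8.4278).
Then the next iterate is (a, b)₁ = (2.4711, 11.4278).
Re-evaluating at (2.4711, 11.4278): F = (-94.637941, 281.160241), so ‖F‖₂ = 296.6604.

296.6604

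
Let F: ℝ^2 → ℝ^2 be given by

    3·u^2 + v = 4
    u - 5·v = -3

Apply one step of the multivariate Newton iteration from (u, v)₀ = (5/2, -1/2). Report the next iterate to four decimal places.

(1.4572, 0.8914)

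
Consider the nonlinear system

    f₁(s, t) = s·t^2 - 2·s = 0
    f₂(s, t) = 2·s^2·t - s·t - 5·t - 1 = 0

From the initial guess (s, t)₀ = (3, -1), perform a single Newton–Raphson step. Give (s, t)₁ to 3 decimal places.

(1.737, -1.289)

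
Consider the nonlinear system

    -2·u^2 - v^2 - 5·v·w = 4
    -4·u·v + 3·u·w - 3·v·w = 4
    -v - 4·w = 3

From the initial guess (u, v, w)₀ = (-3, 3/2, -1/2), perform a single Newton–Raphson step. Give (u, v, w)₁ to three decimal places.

(-1.558, 0.411, -0.853)

At (-3, 3/2, -1/2): F = (-20.500, 20.750, -2.500).
Jacobian J = [[-4·u, -2·v - 5·w, -5·v], [-4·v + 3·w, -4·u - 3·w, 3·u - 3·v], [0, -1, -4]].
At the point, J = [[12.000, -0.500, -7.500], [-7.500, 13.500, -13.500], [0.000, -1.000, -4.000]] (det J = -851.250).
Solving J·Δ = −F gives Δ = (1.442, -1.089, -0.353).
Then the next iterate is (u, v, w)₁ = (-1.558, 0.411, -0.853).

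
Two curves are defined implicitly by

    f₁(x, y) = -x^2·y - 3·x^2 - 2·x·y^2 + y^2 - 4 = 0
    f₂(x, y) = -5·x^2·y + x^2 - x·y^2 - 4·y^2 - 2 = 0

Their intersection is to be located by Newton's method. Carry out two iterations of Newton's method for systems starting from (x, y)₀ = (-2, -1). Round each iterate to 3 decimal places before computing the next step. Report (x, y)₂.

(-0.957, -1.356)

At (-2, -1): F = (-7.000, 20.000).
Jacobian J = [[-2·x·y - 6·x - 2·y^2, -x^2 - 4·x·y + 2·y], [-10·x·y + 2·x - y^2, -5·x^2 - 2·x·y - 8·y]].
At the point, J = [[6.000, -14.000], [-25.000, -16.000]] (det J = -446.000).
Solving J·Δ = −F gives Δ = (0.879, -0.123).
Then the next iterate is (x, y)₁ = (-1.121, -1.123).
Round to (-1.121, -1.123) and repeat: F = (-2.27013, 2.68189), J = [[1.68598, -8.53817], [-16.09196, 0.18303]].
Δ = (0.164, -0.233), so (x, y)₂ = (-0.957, -1.356).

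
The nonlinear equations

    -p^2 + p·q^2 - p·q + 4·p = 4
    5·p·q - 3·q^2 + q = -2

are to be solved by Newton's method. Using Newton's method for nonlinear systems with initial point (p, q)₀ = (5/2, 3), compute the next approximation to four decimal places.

At (5/2, 3): F = (14.7500, 15.5000).
Jacobian J = [[-2·p + q^2 - q + 4, 2·p·q - p], [5·q, 5·p - 6·q + 1]].
At the point, J = [[5.0000, 12.5000], [15.0000, -4.5000]] (det J = -210.0000).
Solving J·Δ = −F gives Δ = (-1.2387, -0.6845).
Then the next iterate is (p, q)₁ = (1.2613, 2.3155).

(1.2613, 2.3155)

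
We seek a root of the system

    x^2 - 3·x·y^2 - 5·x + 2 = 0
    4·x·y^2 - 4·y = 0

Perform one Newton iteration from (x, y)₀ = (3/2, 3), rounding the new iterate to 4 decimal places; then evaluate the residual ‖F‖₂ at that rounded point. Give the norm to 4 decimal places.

990.6037

At (3/2, 3): F = (-43.7500, 42.0000).
Jacobian J = [[2·x - 3·y^2 - 5, -6·x·y], [4·y^2, 8·x·y - 4]].
At the point, J = [[-29.0000, -27.0000], [36.0000, 32.0000]] (det J = 44.0000).
Solving J·Δ = −F gives Δ = (6.0455, -8.1136).
Then the next iterate is (x, y)₁ = (7.5455, -5.1136).
Re-evaluating at (7.5455, -5.1136): F = (-570.712617, 809.680650), so ‖F‖₂ = 990.6037.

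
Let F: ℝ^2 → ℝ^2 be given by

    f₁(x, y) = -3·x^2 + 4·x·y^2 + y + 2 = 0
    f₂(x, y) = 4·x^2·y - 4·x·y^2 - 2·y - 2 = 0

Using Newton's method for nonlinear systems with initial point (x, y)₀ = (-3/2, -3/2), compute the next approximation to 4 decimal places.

(-0.9627, -0.9695)

At (-3/2, -3/2): F = (-19.7500, 1.0000).
Jacobian J = [[-6·x + 4·y^2, 8·x·y + 1], [8·x·y - 4·y^2, 4·x^2 - 8·x·y - 2]].
At the point, J = [[18.0000, 19.0000], [9.0000, -11.0000]] (det J = -369.0000).
Solving J·Δ = −F gives Δ = (0.5373, 0.5305).
Then the next iterate is (x, y)₁ = (-0.9627, -0.9695).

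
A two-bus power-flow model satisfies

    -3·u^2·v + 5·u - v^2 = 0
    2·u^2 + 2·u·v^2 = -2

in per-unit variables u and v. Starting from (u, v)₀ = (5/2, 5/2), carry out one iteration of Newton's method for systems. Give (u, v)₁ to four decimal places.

(2.7551, 0.4404)

At (5/2, 5/2): F = (-40.6250, 45.7500).
Jacobian J = [[-6·u·v + 5, -3·u^2 - 2·v], [4·u + 2·v^2, 4·u·v]].
At the point, J = [[-32.5000, -23.7500], [22.5000, 25.0000]] (det J = -278.1250).
Solving J·Δ = −F gives Δ = (0.2551, -2.0596).
Then the next iterate is (u, v)₁ = (2.7551, 0.4404).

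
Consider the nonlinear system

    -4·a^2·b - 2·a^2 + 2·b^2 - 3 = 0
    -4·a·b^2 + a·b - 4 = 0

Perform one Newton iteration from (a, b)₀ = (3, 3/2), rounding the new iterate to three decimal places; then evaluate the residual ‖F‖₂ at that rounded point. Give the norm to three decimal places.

At (3, 3/2): F = (-70.500, -26.500).
Jacobian J = [[-8·a·b - 4·a, -4·a^2 + 4·b], [-4·b^2 + b, -8·a·b + a]].
At the point, J = [[-48.000, -30.000], [-7.500, -33.000]] (det J = 1359.000).
Solving J·Δ = −F gives Δ = (-1.127, -0.547).
Then the next iterate is (a, b)₁ = (1.873, 0.953).
Re-evaluating at (1.873, 0.953): F = (-21.57283, -9.01933), so ‖F‖₂ = 23.382.

23.382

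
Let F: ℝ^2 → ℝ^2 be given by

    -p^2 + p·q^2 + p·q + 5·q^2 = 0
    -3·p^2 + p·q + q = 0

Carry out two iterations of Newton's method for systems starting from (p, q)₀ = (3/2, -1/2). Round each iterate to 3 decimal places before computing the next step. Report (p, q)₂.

At (3/2, -1/2): F = (-1.375, -8.000).
Jacobian J = [[-2·p + q^2 + q, 2·p·q + p + 10·q], [-6·p + q, p + 1]].
At the point, J = [[-3.250, -5.000], [-9.500, 2.500]] (det J = -55.625).
Solving J·Δ = −F gives Δ = (-0.781, 0.233).
Then the next iterate is (p, q)₁ = (0.719, -0.267).
Round to (0.719, -0.267) and repeat: F = (-0.30123, -2.00986), J = [[-1.63371, -2.33495], [-4.581, 1.719]].
Δ = (-0.386, 0.141), so (p, q)₂ = (0.333, -0.126).

(0.333, -0.126)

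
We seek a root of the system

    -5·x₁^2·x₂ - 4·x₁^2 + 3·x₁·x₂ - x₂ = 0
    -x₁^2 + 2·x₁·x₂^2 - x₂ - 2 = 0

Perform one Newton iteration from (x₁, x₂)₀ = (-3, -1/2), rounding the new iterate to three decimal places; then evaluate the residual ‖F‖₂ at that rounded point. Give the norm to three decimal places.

3.629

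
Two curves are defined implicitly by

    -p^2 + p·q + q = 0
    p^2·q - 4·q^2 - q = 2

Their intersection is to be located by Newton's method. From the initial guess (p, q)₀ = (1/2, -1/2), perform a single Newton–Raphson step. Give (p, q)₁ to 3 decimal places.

(0.667, 0.333)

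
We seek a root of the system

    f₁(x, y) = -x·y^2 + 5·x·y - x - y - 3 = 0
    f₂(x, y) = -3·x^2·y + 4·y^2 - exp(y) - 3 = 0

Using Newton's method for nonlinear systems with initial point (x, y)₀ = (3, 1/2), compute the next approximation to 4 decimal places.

At (3, 1/2): F = (0.2500, -17.148721).
Jacobian J = [[-y^2 + 5·y - 1, -2·x·y + 5·x - 1], [-6·x·y, -3·x^2 + 8·y - exp(y)]].
At the point, J = [[1.2500, 11.0000], [-9.0000, -24.648721]] (det J = 68.189098).
Solving J·Δ = −F gives Δ = (-2.6760, 0.2814).
Then the next iterate is (x, y)₁ = (0.3240, 0.7814).

(0.3240, 0.7814)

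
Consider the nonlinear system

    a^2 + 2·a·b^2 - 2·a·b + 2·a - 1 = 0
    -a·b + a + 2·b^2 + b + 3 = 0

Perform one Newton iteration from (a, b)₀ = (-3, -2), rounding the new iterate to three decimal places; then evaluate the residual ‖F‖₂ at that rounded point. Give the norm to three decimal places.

At (-3, -2): F = (-34.000, 0.000).
Jacobian J = [[2·a + 2·b^2 - 2·b + 2, 4·a·b - 2·a], [-b + 1, -a + 4·b + 1]].
At the point, J = [[8.000, 30.000], [3.000, -4.000]] (det J = -122.000).
Solving J·Δ = −F gives Δ = (1.115, 0.836).
Then the next iterate is (a, b)₁ = (-1.885, -1.164).
Re-evaluating at (-1.885, -1.164): F = (-10.71301, 0.46665), so ‖F‖₂ = 10.723.

10.723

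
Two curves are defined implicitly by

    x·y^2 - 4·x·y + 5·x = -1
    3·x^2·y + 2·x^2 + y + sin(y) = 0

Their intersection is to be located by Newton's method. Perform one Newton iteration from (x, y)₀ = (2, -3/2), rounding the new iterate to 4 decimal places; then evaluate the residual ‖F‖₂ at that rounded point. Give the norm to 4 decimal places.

At (2, -3/2): F = (27.5000, -12.497495).
Jacobian J = [[y^2 - 4·y + 5, 2·x·y - 4·x], [6·x·y + 4·x, 3·x^2 + cos(y) + 1]].
At the point, J = [[13.2500, -14.0000], [-10.0000, 13.070737]] (det J = 33.187268).
Solving J·Δ = −F gives Δ = (-5.5588, -3.2967).
Then the next iterate is (x, y)₁ = (-3.5588, -4.7967).
Re-evaluating at (-3.5588, -4.7967): F = (-166.958032, -160.721580), so ‖F‖₂ = 231.7464.

231.7464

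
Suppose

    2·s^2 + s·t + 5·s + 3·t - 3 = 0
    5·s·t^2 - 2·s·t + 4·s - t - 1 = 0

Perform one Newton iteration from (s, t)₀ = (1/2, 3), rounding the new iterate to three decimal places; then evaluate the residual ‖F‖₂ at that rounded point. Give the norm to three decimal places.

At (1/2, 3): F = (10.500, 17.500).
Jacobian J = [[4·s + t + 5, s + 3], [5·t^2 - 2·t + 4, 10·s·t - 2·s - 1]].
At the point, J = [[10.000, 3.500], [43.000, 13.000]] (det J = -20.500).
Solving J·Δ = −F gives Δ = (3.671, -13.488).
Then the next iterate is (s, t)₁ = (4.171, -10.488).
Re-evaluating at (4.171, -10.488): F = (-22.55997, 2407.67419), so ‖F‖₂ = 2407.780.

2407.780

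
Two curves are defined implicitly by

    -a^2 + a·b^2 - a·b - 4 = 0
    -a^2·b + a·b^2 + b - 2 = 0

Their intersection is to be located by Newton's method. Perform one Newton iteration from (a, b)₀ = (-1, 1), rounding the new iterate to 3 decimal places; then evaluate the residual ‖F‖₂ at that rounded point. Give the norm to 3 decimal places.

558.125

At (-1, 1): F = (-5.000, -3.000).
Jacobian J = [[-2·a + b^2 - b, 2·a·b - a], [-2·a·b + b^2, -a^2 + 2·a·b + 1]].
At the point, J = [[2.000, -1.000], [3.000, -2.000]] (det J = -1.000).
Solving J·Δ = −F gives Δ = (7.000, 9.000).
Then the next iterate is (a, b)₁ = (6.000, 10.000).
Re-evaluating at (6.000, 10.000): F = (500.000, 248.000), so ‖F‖₂ = 558.125.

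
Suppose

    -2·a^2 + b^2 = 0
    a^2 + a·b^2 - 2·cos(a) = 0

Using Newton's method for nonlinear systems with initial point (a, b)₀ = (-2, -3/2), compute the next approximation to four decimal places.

(-1.1017, -1.0211)

At (-2, -3/2): F = (-5.7500, 0.332294).
Jacobian J = [[-4·a, 2·b], [2·a + b^2 + 2·sin(a), 2·a·b]].
At the point, J = [[8.0000, -3.0000], [-3.568595, 6.0000]] (det J = 37.294215).
Solving J·Δ = −F gives Δ = (0.8983, 0.4789).
Then the next iterate is (a, b)₁ = (-1.1017, -1.0211).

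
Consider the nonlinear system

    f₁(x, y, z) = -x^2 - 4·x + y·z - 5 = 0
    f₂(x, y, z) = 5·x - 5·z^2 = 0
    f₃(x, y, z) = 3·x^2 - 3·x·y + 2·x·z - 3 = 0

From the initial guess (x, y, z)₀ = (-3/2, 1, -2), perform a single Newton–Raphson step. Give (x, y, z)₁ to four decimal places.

At (-3/2, 1, -2): F = (-3.2500, -27.5000, 14.2500).
Jacobian J = [[-2·x - 4, z, y], [5, 0, -10·z], [6·x - 3·y + 2·z, -3·x, 2·x]].
At the point, J = [[-1.0000, -2.0000, 1.0000], [5.0000, 0.0000, 20.0000], [-16.0000, 4.5000, -3.0000]] (det J = 722.5000).
Solving J·Δ = −F gives Δ = (0.3270, -1.1419, 1.2933).
Then the next iterate is (x, y, z)₁ = (-1.1730, -0.1419, -0.7067).

(-1.1730, -0.1419, -0.7067)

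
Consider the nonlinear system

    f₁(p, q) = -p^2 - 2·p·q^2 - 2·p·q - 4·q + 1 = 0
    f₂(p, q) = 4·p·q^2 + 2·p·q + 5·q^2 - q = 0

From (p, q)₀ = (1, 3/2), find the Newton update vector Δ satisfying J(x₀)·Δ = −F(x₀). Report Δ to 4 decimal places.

(-0.9590, -0.3658)

At (1, 3/2): F = (-13.5000, 21.7500).
Jacobian J = [[-2·p - 2·q^2 - 2·q, -4·p·q - 2·p - 4], [4·q^2 + 2·q, 8·p·q + 2·p + 10·q - 1]].
At the point, J = [[-9.5000, -12.0000], [12.0000, 28.0000]] (det J = -122.0000).
Solving J·Δ = −F gives Δ = (-0.9590, -0.3658).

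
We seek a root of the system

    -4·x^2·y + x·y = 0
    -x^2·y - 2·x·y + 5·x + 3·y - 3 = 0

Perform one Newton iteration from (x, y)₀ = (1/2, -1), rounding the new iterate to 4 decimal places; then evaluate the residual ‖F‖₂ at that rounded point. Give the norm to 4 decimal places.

0.1337

At (1/2, -1): F = (0.5000, -2.2500).
Jacobian J = [[-8·x·y + y, -4·x^2 + x], [-2·x·y - 2·y + 5, -x^2 - 2·x + 3]].
At the point, J = [[3.0000, -0.5000], [8.0000, 1.7500]] (det J = 9.2500).
Solving J·Δ = −F gives Δ = (0.0270, 1.1622).
Then the next iterate is (x, y)₁ = (0.5270, 0.1622).
Re-evaluating at (0.5270, 0.1622): F = (-0.094711, -0.094406), so ‖F‖₂ = 0.1337.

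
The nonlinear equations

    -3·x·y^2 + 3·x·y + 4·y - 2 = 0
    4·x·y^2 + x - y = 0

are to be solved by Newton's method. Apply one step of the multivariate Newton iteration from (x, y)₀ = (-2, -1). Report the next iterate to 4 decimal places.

At (-2, -1): F = (6.0000, -9.0000).
Jacobian J = [[-3·y^2 + 3·y, -6·x·y + 3·x + 4], [4·y^2 + 1, 8·x·y - 1]].
At the point, J = [[-6.0000, -14.0000], [5.0000, 15.0000]] (det J = -20.0000).
Solving J·Δ = −F gives Δ = (-1.8000, 1.2000).
Then the next iterate is (x, y)₁ = (-3.8000, 0.2000).

(-3.8000, 0.2000)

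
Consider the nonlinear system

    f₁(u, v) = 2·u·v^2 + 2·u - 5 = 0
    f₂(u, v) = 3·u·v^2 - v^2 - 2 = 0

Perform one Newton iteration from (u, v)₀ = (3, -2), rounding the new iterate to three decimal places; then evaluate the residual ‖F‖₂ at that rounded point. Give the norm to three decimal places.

At (3, -2): F = (25.000, 30.000).
Jacobian J = [[2·v^2 + 2, 4·u·v], [3·v^2, 6·u·v - 2·v]].
At the point, J = [[10.000, -24.000], [12.000, -32.000]] (det J = -32.000).
Solving J·Δ = −F gives Δ = (-2.500, 0.000).
Then the next iterate is (u, v)₁ = (0.500, -2.000).
Re-evaluating at (0.500, -2.000): F = (0.000, 0.000), so ‖F‖₂ = 0.000.

0.000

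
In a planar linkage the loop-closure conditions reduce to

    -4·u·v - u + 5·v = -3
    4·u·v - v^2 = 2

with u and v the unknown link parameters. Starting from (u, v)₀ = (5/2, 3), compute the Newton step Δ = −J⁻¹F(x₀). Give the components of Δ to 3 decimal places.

At (5/2, 3): F = (-14.500, 19.000).
Jacobian J = [[-4·v - 1, -4·u + 5], [4·v, 4·u - 2·v]].
At the point, J = [[-13.000, -5.000], [12.000, 4.000]] (det J = 8.000).
Solving J·Δ = −F gives Δ = (-4.625, 9.125).

(-4.625, 9.125)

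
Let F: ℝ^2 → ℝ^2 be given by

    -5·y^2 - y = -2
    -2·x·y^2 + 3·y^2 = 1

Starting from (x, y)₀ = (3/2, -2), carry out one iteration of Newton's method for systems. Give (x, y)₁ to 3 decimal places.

(1.375, -1.158)

At (3/2, -2): F = (-16.000, -1.000).
Jacobian J = [[0, -10·y - 1], [-2·y^2, -4·x·y + 6·y]].
At the point, J = [[0.000, 19.000], [-8.000, 0.000]] (det J = 152.000).
Solving J·Δ = −F gives Δ = (-0.125, 0.842).
Then the next iterate is (x, y)₁ = (1.375, -1.158).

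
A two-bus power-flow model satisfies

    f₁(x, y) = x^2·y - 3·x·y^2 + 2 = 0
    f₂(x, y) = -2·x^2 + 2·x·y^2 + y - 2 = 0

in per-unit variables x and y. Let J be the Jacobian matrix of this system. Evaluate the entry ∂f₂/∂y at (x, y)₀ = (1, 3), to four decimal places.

13.0000

∂f₂/∂y = 4·x·y + 1.
At (1, 3) this is 13.0000.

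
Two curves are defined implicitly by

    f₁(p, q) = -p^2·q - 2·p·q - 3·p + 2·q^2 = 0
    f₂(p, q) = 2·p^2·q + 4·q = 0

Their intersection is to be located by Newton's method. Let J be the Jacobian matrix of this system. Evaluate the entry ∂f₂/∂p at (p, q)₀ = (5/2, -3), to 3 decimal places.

-30.000

∂f₂/∂p = 4·p·q.
At (5/2, -3) this is -30.000.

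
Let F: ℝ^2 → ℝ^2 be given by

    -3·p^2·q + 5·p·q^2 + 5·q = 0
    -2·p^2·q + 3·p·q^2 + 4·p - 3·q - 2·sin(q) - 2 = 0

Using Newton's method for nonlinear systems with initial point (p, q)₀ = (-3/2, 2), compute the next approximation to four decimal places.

(-12.5211, -12.2457)

At (-3/2, 2): F = (-33.5000, -42.818595).
Jacobian J = [[-6·p·q + 5·q^2, -3·p^2 + 10·p·q + 5], [-4·p·q + 3·q^2 + 4, -2·p^2 + 6·p·q - 2·cos(q) - 3]].
At the point, J = [[38.0000, -31.7500], [28.0000, -24.667706]] (det J = -48.372840).
Solving J·Δ = −F gives Δ = (-11.0211, -14.2457).
Then the next iterate is (p, q)₁ = (-12.5211, -12.2457).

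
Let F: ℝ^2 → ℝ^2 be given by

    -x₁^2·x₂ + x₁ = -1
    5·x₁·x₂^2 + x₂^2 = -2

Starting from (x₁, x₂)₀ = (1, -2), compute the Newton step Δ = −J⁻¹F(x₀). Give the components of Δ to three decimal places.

At (1, -2): F = (4.000, 26.000).
Jacobian J = [[-2·x₁·x₂ + 1, -x₁^2], [5·x₂^2, 10·x₁·x₂ + 2·x₂]].
At the point, J = [[5.000, -1.000], [20.000, -24.000]] (det J = -100.000).
Solving J·Δ = −F gives Δ = (-0.700, 0.500).

(-0.700, 0.500)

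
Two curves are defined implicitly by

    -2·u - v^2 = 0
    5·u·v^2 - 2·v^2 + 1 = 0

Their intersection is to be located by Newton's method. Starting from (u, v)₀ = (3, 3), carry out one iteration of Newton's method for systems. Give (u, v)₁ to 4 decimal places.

At (3, 3): F = (-15.0000, 118.0000).
Jacobian J = [[-2, -2·v], [5·v^2, 10·u·v - 4·v]].
At the point, J = [[-2.0000, -6.0000], [45.0000, 78.0000]] (det J = 114.0000).
Solving J·Δ = −F gives Δ = (4.0526, -3.8509).
Then the next iterate is (u, v)₁ = (7.0526, -0.8509).

(7.0526, -0.8509)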